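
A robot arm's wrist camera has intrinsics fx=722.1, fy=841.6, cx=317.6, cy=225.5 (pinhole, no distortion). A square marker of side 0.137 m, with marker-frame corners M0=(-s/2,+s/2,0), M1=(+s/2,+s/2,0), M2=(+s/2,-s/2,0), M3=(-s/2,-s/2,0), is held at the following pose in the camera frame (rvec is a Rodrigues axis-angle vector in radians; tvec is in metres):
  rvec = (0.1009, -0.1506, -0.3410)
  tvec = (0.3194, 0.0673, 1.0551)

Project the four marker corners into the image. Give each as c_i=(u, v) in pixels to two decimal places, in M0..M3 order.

Intrinsics K: fx=722.1, fy=841.6, cx=317.6, cy=225.5
Marker side s = 0.137 m; corners in marker frame (Z=0):
  M0 = (-0.0685, +0.0685, 0)
  M1 = (+0.0685, +0.0685, 0)
  M2 = (+0.0685, -0.0685, 0)
  M3 = (-0.0685, -0.0685, 0)
rvec = (0.1009, -0.1506, -0.3410), |rvec| = θ = 0.38619 rad = 22.127°
Rodrigues: sinθ=0.37666, 1−cosθ=0.07365; R = I + sinθ·[k]× + (1−cosθ)·[k]×²:
    [+0.93138 +0.32508 -0.16388]
    [-0.34009 +0.93755 -0.07305]
    [+0.12989 +0.12377 +0.98377]
t = (0.3194, 0.0673, 1.0551) m
M0: Pc = R·M0+t = (+0.27787, +0.15482, +1.05468); u = 722.1·(+0.27787)/1.05468 + 317.6 = 507.8463, v = 841.6·(+0.15482)/1.05468 + 225.5 = 349.0400
M1: Pc = R·M1+t = (+0.40547, +0.10823, +1.07248); u = 722.1·(+0.40547)/1.07248 + 317.6 = 590.6021, v = 841.6·(+0.10823)/1.07248 + 225.5 = 310.4278
M2: Pc = R·M2+t = (+0.36093, -0.02022, +1.05552); u = 722.1·(+0.36093)/1.05552 + 317.6 = 564.5196, v = 841.6·(-0.02022)/1.05552 + 225.5 = 209.3792
M3: Pc = R·M3+t = (+0.23333, +0.02637, +1.03772); u = 722.1·(+0.23333)/1.03772 + 317.6 = 479.9643, v = 841.6·(+0.02637)/1.03772 + 225.5 = 246.8894

c0=(507.85, 349.04) c1=(590.60, 310.43) c2=(564.52, 209.38) c3=(479.96, 246.89)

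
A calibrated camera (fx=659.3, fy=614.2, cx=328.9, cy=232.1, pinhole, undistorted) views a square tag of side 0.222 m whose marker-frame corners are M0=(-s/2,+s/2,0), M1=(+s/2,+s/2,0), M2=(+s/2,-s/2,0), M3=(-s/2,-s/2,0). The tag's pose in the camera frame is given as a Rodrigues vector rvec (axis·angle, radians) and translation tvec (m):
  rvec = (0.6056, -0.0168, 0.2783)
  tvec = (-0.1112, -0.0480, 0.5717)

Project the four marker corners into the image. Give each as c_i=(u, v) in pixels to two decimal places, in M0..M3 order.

c0=(67.28, 243.08) c1=(294.58, 296.28) c2=(360.37, 105.64) c3=(79.32, 30.97)

Intrinsics K: fx=659.3, fy=614.2, cx=328.9, cy=232.1
Marker side s = 0.222 m; corners in marker frame (Z=0):
  M0 = (-0.1110, +0.1110, 0)
  M1 = (+0.1110, +0.1110, 0)
  M2 = (+0.1110, -0.1110, 0)
  M3 = (-0.1110, -0.1110, 0)
rvec = (0.6056, -0.0168, 0.2783), |rvec| = θ = 0.66670 rad = 38.199°
Rodrigues: sinθ=0.61839, 1−cosθ=0.21413; R = I + sinθ·[k]× + (1−cosθ)·[k]×²:
    [+0.96255 -0.26304 +0.06561]
    [+0.25324 +0.78600 -0.56398]
    [+0.09678 +0.55947 +0.82318]
t = (-0.1112, -0.0480, 0.5717) m
M0: Pc = R·M0+t = (-0.24724, +0.01114, +0.62306); u = 659.3·(-0.24724)/0.62306 + 328.9 = 67.2785, v = 614.2·(+0.01114)/0.62306 + 232.1 = 243.0790
M1: Pc = R·M1+t = (-0.03355, +0.06736, +0.64454); u = 659.3·(-0.03355)/0.64454 + 328.9 = 294.5778, v = 614.2·(+0.06736)/0.64454 + 232.1 = 296.2847
M2: Pc = R·M2+t = (+0.02484, -0.10714, +0.52034); u = 659.3·(+0.02484)/0.52034 + 328.9 = 360.3742, v = 614.2·(-0.10714)/0.52034 + 232.1 = 105.6372
M3: Pc = R·M3+t = (-0.18885, -0.16336, +0.49886); u = 659.3·(-0.18885)/0.49886 + 328.9 = 79.3168, v = 614.2·(-0.16336)/0.49886 + 232.1 = 30.9740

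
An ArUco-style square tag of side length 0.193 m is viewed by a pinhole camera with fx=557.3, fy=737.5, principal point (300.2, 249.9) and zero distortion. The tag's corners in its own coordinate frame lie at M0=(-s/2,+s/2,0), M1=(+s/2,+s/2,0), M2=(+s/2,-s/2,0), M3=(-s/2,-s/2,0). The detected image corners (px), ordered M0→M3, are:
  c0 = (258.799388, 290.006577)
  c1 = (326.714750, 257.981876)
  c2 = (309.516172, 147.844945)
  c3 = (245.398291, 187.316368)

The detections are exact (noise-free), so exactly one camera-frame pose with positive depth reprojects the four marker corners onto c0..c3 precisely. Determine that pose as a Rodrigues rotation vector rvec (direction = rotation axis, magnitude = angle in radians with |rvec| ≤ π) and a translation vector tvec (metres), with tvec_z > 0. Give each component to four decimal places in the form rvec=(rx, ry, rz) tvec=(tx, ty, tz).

Intrinsics K: fx=557.3, fy=737.5, cx=300.2, cy=249.9
Marker side s = 0.193 m; corners in marker frame (Z=0):
  M0 = (-0.0965, +0.0965, 0)
  M1 = (+0.0965, +0.0965, 0)
  M2 = (+0.0965, -0.0965, 0)
  M3 = (-0.0965, -0.0965, 0)
Detected image corners:
  c0 = (258.799388, 290.006577) px
  c1 = (326.714750, 257.981876) px
  c2 = (309.516172, 147.844945) px
  c3 = (245.398291, 187.316368) px
Planar DLT: solve 8×8 A·h = b for H (H[2,2]=1):
  H  [+219.47347 +22.25633 +283.59316]
  H  [-280.37416 +506.72766 +220.50842]
  H  [-0.42929 -0.19856 +1.00000]
B = K⁻¹H; ‖b₁‖=0.793772, ‖b₂‖=0.793772; λ = 2/(‖b₁‖+‖b₂‖) = 1.259807, sign → tz>0 ⇒ λ=+1.259807
r₁ = λ·B[:,0] = (+0.78745,-0.29568,-0.54082); r₂ = λ·B[:,1] = (+0.18506,+0.95036,-0.25014)
r₃ = r₁×r₂ = (+0.58794,+0.09689,+0.80308); SVD([r₁ r₂ r₃]) → R = UVᵀ:
  R  [+0.78745 +0.18506 +0.58794]
  R  [-0.29568 +0.95036 +0.09689]
  R  [-0.54082 -0.25014 +0.80308]
t = (-0.03754, -0.05021, +1.25981) m
tr R = 2.540897; θ = arccos((tr R − 1)/2) = 0.691252 rad = 39.606°
axis k = ((R−Rᵀ)₃₂, (R−Rᵀ)₁₃, (R−Rᵀ)₂₁) / (2 sinθ) = (-0.272185, +0.885296, -0.377049)
rvec = θ·k = (-0.188149, +0.611963, -0.260636)

rvec=(-0.1881, 0.6120, -0.2606) tvec=(-0.0375, -0.0502, 1.2598)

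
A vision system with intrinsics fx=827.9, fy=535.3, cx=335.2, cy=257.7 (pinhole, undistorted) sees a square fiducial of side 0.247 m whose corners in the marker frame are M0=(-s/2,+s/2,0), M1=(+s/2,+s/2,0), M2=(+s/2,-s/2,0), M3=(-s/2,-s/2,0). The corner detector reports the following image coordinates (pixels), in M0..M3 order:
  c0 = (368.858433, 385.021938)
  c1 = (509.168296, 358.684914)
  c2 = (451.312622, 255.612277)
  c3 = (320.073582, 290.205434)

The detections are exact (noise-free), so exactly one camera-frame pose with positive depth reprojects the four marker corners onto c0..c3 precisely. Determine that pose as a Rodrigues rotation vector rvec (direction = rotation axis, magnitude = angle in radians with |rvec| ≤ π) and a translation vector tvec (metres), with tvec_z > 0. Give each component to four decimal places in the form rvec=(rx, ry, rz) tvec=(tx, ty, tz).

rvec=(-0.0702, 0.5277, -0.3593) tvec=(0.1136, 0.1543, 1.2776)

Intrinsics K: fx=827.9, fy=535.3, cx=335.2, cy=257.7
Marker side s = 0.247 m; corners in marker frame (Z=0):
  M0 = (-0.1235, +0.1235, 0)
  M1 = (+0.1235, +0.1235, 0)
  M2 = (+0.1235, -0.1235, 0)
  M3 = (-0.1235, -0.1235, 0)
Detected image corners:
  c0 = (368.858433, 385.021938) px
  c1 = (509.168296, 358.684914) px
  c2 = (451.312622, 255.612277) px
  c3 = (320.073582, 290.205434) px
Planar DLT: solve 8×8 A·h = b for H (H[2,2]=1):
  H  [+394.50382 +164.32279 +408.79873]
  H  [-244.70530 +360.17473 +322.33670]
  H  [-0.37568 -0.12295 +1.00000]
B = K⁻¹H; ‖b₁‖=0.782702, ‖b₂‖=0.782702; λ = 2/(‖b₁‖+‖b₂‖) = 1.277626, sign → tz>0 ⇒ λ=+1.277626
r₁ = λ·B[:,0] = (+0.80314,-0.35298,-0.47997); r₂ = λ·B[:,1] = (+0.31718,+0.93527,-0.15708)
r₃ = r₁×r₂ = (+0.50435,-0.02608,+0.86311); SVD([r₁ r₂ r₃]) → R = UVᵀ:
  R  [+0.80314 +0.31718 +0.50435]
  R  [-0.35298 +0.93527 -0.02608]
  R  [-0.47997 -0.15708 +0.86311]
t = (+0.11358, +0.15427, +1.27763) m
tr R = 2.601507; θ = arccos((tr R − 1)/2) = 0.642245 rad = 36.798°
axis k = ((R−Rᵀ)₃₂, (R−Rᵀ)₁₃, (R−Rᵀ)₂₁) / (2 sinθ) = (-0.109344, +0.821647, -0.559410)
rvec = θ·k = (-0.070226, +0.527698, -0.359278)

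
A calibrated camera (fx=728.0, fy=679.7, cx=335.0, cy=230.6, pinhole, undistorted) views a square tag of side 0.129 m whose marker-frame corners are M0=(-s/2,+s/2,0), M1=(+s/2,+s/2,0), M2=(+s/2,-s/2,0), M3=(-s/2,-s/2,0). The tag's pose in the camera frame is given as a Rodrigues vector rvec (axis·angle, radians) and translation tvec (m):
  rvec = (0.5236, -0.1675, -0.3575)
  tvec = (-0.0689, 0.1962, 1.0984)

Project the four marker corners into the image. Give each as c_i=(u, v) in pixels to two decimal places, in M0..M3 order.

c0=(264.08, 394.80) c1=(341.07, 364.65) c2=(315.96, 306.90) c3=(233.95, 338.47)

Intrinsics K: fx=728.0, fy=679.7, cx=335.0, cy=230.6
Marker side s = 0.129 m; corners in marker frame (Z=0):
  M0 = (-0.0645, +0.0645, 0)
  M1 = (+0.0645, +0.0645, 0)
  M2 = (+0.0645, -0.0645, 0)
  M3 = (-0.0645, -0.0645, 0)
rvec = (0.5236, -0.1675, -0.3575), |rvec| = θ = 0.65576 rad = 37.572°
Rodrigues: sinθ=0.60976, 1−cosθ=0.20741; R = I + sinθ·[k]× + (1−cosθ)·[k]×²:
    [+0.92482 +0.29012 -0.24604]
    [-0.37473 +0.80612 -0.45799]
    [+0.06546 +0.51576 +0.85423]
t = (-0.0689, 0.1962, 1.0984) m
M0: Pc = R·M0+t = (-0.10984, +0.27236, +1.12744); u = 728.0·(-0.10984)/1.12744 + 335.0 = 264.0765, v = 679.7·(+0.27236)/1.12744 + 230.6 = 394.7998
M1: Pc = R·M1+t = (+0.00946, +0.22402, +1.13589); u = 728.0·(+0.00946)/1.13589 + 335.0 = 341.0654, v = 679.7·(+0.22402)/1.13589 + 230.6 = 364.6533
M2: Pc = R·M2+t = (-0.02796, +0.12004, +1.06936); u = 728.0·(-0.02796)/1.06936 + 335.0 = 315.9641, v = 679.7·(+0.12004)/1.06936 + 230.6 = 306.8965
M3: Pc = R·M3+t = (-0.14726, +0.16838, +1.06091); u = 728.0·(-0.14726)/1.06091 + 335.0 = 233.9472, v = 679.7·(+0.16838)/1.06091 + 230.6 = 338.4739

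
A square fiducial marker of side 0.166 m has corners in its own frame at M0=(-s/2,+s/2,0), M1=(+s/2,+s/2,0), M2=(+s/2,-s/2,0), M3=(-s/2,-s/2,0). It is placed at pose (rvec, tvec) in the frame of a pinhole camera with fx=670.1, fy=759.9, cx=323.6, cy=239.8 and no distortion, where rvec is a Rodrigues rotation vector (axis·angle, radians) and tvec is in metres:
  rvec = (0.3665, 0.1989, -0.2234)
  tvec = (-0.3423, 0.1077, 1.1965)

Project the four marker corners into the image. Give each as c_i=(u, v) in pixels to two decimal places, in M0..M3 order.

Intrinsics K: fx=670.1, fy=759.9, cx=323.6, cy=239.8
Marker side s = 0.166 m; corners in marker frame (Z=0):
  M0 = (-0.0830, +0.0830, 0)
  M1 = (+0.0830, +0.0830, 0)
  M2 = (+0.0830, -0.0830, 0)
  M3 = (-0.0830, -0.0830, 0)
rvec = (0.3665, 0.1989, -0.2234), |rvec| = θ = 0.47307 rad = 27.105°
Rodrigues: sinθ=0.45562, 1−cosθ=0.10982; R = I + sinθ·[k]× + (1−cosθ)·[k]×²:
    [+0.95609 +0.25093 +0.15138]
    [-0.17939 +0.90959 -0.37479]
    [-0.23174 +0.33118 +0.91467]
t = (-0.3423, 0.1077, 1.1965) m
M0: Pc = R·M0+t = (-0.40083, +0.19809, +1.24322); u = 670.1·(-0.40083)/1.24322 + 323.6 = 107.5526, v = 759.9·(+0.19809)/1.24322 + 239.8 = 360.8764
M1: Pc = R·M1+t = (-0.24212, +0.16831, +1.20475); u = 670.1·(-0.24212)/1.20475 + 323.6 = 188.9314, v = 759.9·(+0.16831)/1.20475 + 239.8 = 345.9599
M2: Pc = R·M2+t = (-0.28377, +0.01731, +1.14978); u = 670.1·(-0.28377)/1.14978 + 323.6 = 158.2155, v = 759.9·(+0.01731)/1.14978 + 239.8 = 251.2436
M3: Pc = R·M3+t = (-0.44248, +0.04709, +1.18825); u = 670.1·(-0.44248)/1.18825 + 323.6 = 74.0660, v = 759.9·(+0.04709)/1.18825 + 239.8 = 269.9167

c0=(107.55, 360.88) c1=(188.93, 345.96) c2=(158.22, 251.24) c3=(74.07, 269.92)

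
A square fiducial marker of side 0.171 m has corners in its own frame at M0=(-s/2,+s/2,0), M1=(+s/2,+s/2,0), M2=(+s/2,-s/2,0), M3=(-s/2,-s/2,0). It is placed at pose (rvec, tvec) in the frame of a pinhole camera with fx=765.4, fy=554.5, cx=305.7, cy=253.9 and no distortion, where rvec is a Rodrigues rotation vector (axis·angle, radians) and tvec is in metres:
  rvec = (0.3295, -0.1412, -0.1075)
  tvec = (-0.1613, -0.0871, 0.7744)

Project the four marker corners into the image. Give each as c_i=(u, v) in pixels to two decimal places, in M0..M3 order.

Intrinsics K: fx=765.4, fy=554.5, cx=305.7, cy=253.9
Marker side s = 0.171 m; corners in marker frame (Z=0):
  M0 = (-0.0855, +0.0855, 0)
  M1 = (+0.0855, +0.0855, 0)
  M2 = (+0.0855, -0.0855, 0)
  M3 = (-0.0855, -0.0855, 0)
rvec = (0.3295, -0.1412, -0.1075), |rvec| = θ = 0.37425 rad = 21.443°
Rodrigues: sinθ=0.36558, 1−cosθ=0.06922; R = I + sinθ·[k]× + (1−cosθ)·[k]×²:
    [+0.98444 +0.08202 -0.15543]
    [-0.12800 +0.94063 -0.31436]
    [+0.12042 +0.32936 +0.93649]
t = (-0.1613, -0.0871, 0.7744) m
M0: Pc = R·M0+t = (-0.23846, +0.00427, +0.79226); u = 765.4·(-0.23846)/0.79226 + 305.7 = 75.3288, v = 554.5·(+0.00427)/0.79226 + 253.9 = 256.8873
M1: Pc = R·M1+t = (-0.07012, -0.01762, +0.81286); u = 765.4·(-0.07012)/0.81286 + 305.7 = 239.6753, v = 554.5·(-0.01762)/0.81286 + 253.9 = 241.8804
M2: Pc = R·M2+t = (-0.08414, -0.17847, +0.75654); u = 765.4·(-0.08414)/0.75654 + 305.7 = 220.5710, v = 554.5·(-0.17847)/0.75654 + 253.9 = 123.0923
M3: Pc = R·M3+t = (-0.25248, -0.15658, +0.73594); u = 765.4·(-0.25248)/0.73594 + 305.7 = 43.1126, v = 554.5·(-0.15658)/0.73594 + 253.9 = 135.9239

c0=(75.33, 256.89) c1=(239.68, 241.88) c2=(220.57, 123.09) c3=(43.11, 135.92)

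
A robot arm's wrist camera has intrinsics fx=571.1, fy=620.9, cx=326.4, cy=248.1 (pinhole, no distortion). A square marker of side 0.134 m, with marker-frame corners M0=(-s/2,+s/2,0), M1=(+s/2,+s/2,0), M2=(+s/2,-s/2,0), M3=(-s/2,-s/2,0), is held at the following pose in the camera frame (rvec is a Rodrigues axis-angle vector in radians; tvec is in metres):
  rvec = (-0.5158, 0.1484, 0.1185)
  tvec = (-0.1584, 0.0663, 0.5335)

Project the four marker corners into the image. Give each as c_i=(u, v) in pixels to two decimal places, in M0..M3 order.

c0=(65.44, 392.35) c1=(206.74, 411.88) c2=(241.37, 263.22) c3=(114.49, 251.76)

Intrinsics K: fx=571.1, fy=620.9, cx=326.4, cy=248.1
Marker side s = 0.134 m; corners in marker frame (Z=0):
  M0 = (-0.0670, +0.0670, 0)
  M1 = (+0.0670, +0.0670, 0)
  M2 = (+0.0670, -0.0670, 0)
  M3 = (-0.0670, -0.0670, 0)
rvec = (-0.5158, 0.1484, 0.1185), |rvec| = θ = 0.54965 rad = 31.493°
Rodrigues: sinθ=0.52239, 1−cosθ=0.14729; R = I + sinθ·[k]× + (1−cosθ)·[k]×²:
    [+0.98242 -0.14994 +0.11124]
    [+0.07530 +0.86344 +0.49879]
    [-0.17084 -0.48164 +0.85955]
t = (-0.1584, 0.0663, 0.5335) m
M0: Pc = R·M0+t = (-0.23427, +0.11911, +0.51268); u = 571.1·(-0.23427)/0.51268 + 326.4 = 65.4351, v = 620.9·(+0.11911)/0.51268 + 248.1 = 392.3481
M1: Pc = R·M1+t = (-0.10262, +0.12920, +0.48978); u = 571.1·(-0.10262)/0.48978 + 326.4 = 206.7377, v = 620.9·(+0.12920)/0.48978 + 248.1 = 411.8823
M2: Pc = R·M2+t = (-0.08253, +0.01349, +0.55432); u = 571.1·(-0.08253)/0.55432 + 326.4 = 241.3703, v = 620.9·(+0.01349)/0.55432 + 248.1 = 263.2153
M3: Pc = R·M3+t = (-0.21418, +0.00340, +0.57722); u = 571.1·(-0.21418)/0.57722 + 326.4 = 114.4936, v = 620.9·(+0.00340)/0.57722 + 248.1 = 251.7614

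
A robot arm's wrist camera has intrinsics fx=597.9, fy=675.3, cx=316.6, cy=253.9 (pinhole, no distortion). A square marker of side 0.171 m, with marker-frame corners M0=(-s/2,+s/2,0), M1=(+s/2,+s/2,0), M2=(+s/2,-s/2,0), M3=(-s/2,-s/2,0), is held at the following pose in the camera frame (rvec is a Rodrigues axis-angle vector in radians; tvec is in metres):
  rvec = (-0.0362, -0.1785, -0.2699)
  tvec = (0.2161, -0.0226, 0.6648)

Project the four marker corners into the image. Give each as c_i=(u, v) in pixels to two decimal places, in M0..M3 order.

Intrinsics K: fx=597.9, fy=675.3, cx=316.6, cy=253.9
Marker side s = 0.171 m; corners in marker frame (Z=0):
  M0 = (-0.0855, +0.0855, 0)
  M1 = (+0.0855, +0.0855, 0)
  M2 = (+0.0855, -0.0855, 0)
  M3 = (-0.0855, -0.0855, 0)
rvec = (-0.0362, -0.1785, -0.2699), |rvec| = θ = 0.32561 rad = 18.656°
Rodrigues: sinθ=0.31988, 1−cosθ=0.05254; R = I + sinθ·[k]× + (1−cosθ)·[k]×²:
    [+0.94811 +0.26836 -0.17052]
    [-0.26195 +0.96325 +0.05944]
    [+0.18020 -0.01169 +0.98356]
t = (0.2161, -0.0226, 0.6648) m
M0: Pc = R·M0+t = (+0.15798, +0.08215, +0.64839); u = 597.9·(+0.15798)/0.64839 + 316.6 = 462.2788, v = 675.3·(+0.08215)/0.64839 + 253.9 = 339.4640
M1: Pc = R·M1+t = (+0.32011, +0.03736, +0.67921); u = 597.9·(+0.32011)/0.67921 + 316.6 = 598.3876, v = 675.3·(+0.03736)/0.67921 + 253.9 = 291.0457
M2: Pc = R·M2+t = (+0.27422, -0.12735, +0.68121); u = 597.9·(+0.27422)/0.68121 + 316.6 = 557.2835, v = 675.3·(-0.12735)/0.68121 + 253.9 = 127.6495
M3: Pc = R·M3+t = (+0.11209, -0.08256, +0.65039); u = 597.9·(+0.11209)/0.65039 + 316.6 = 419.6455, v = 675.3·(-0.08256)/0.65039 + 253.9 = 168.1775

c0=(462.28, 339.46) c1=(598.39, 291.05) c2=(557.28, 127.65) c3=(419.65, 168.18)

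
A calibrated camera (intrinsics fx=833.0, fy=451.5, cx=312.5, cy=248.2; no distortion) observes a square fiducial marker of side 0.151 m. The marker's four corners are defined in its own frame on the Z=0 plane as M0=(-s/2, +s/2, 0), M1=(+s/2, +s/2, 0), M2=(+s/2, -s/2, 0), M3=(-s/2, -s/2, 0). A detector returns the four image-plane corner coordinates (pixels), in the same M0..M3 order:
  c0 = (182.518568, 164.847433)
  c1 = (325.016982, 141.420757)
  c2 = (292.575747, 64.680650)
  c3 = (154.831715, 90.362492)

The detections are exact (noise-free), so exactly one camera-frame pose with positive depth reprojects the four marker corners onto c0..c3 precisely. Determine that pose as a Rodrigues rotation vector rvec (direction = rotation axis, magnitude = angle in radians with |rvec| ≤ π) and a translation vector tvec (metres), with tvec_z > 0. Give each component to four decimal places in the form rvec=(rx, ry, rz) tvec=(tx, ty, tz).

rvec=(-0.1185, 0.2290, -0.2297) tvec=(-0.0754, -0.2460, 0.8343)

Intrinsics K: fx=833.0, fy=451.5, cx=312.5, cy=248.2
Marker side s = 0.151 m; corners in marker frame (Z=0):
  M0 = (-0.0755, +0.0755, 0)
  M1 = (+0.0755, +0.0755, 0)
  M2 = (+0.0755, -0.0755, 0)
  M3 = (-0.0755, -0.0755, 0)
Detected image corners:
  c0 = (182.518568, 164.847433) px
  c1 = (325.016982, 141.420757) px
  c2 = (292.575747, 64.680650) px
  c3 = (154.831715, 90.362492) px
Planar DLT: solve 8×8 A·h = b for H (H[2,2]=1):
  H  [+867.38338 +158.10654 +237.20473]
  H  [-191.87005 +480.94499 +115.07570]
  H  [-0.25287 -0.17045 +1.00000]
B = K⁻¹H; ‖b₁‖=1.198553, ‖b₂‖=1.198553; λ = 2/(‖b₁‖+‖b₂‖) = 0.834340, sign → tz>0 ⇒ λ=+0.834340
r₁ = λ·B[:,0] = (+0.94793,-0.23858,-0.21098); r₂ = λ·B[:,1] = (+0.21171,+0.96693,-0.14221)
r₃ = r₁×r₂ = (+0.23793,+0.09014,+0.96709); SVD([r₁ r₂ r₃]) → R = UVᵀ:
  R  [+0.94793 +0.21171 +0.23793]
  R  [-0.23858 +0.96693 +0.09014]
  R  [-0.21098 -0.14221 +0.96709]
t = (-0.07542, -0.24600, +0.83434) m
tr R = 2.881947; θ = arccos((tr R − 1)/2) = 0.345301 rad = 19.784°
axis k = ((R−Rᵀ)₃₂, (R−Rᵀ)₁₃, (R−Rᵀ)₂₁) / (2 sinθ) = (-0.343232, +0.663129, -0.665171)
rvec = θ·k = (-0.118518, +0.228979, -0.229684)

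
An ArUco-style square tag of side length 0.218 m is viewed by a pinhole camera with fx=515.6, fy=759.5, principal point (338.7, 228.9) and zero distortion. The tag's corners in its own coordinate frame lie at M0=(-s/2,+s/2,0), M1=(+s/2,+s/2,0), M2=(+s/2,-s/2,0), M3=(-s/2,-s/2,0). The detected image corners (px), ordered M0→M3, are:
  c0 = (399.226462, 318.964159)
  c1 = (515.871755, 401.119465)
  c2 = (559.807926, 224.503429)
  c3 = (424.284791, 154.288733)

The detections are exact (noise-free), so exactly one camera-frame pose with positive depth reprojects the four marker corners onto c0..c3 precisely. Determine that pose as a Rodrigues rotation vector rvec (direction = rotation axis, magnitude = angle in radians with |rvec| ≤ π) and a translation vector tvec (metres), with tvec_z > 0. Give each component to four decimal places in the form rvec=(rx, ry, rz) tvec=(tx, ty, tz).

Intrinsics K: fx=515.6, fy=759.5, cx=338.7, cy=228.9
Marker side s = 0.218 m; corners in marker frame (Z=0):
  M0 = (-0.1090, +0.1090, 0)
  M1 = (+0.1090, +0.1090, 0)
  M2 = (+0.1090, -0.1090, 0)
  M3 = (-0.1090, -0.1090, 0)
Detected image corners:
  c0 = (399.226462, 318.964159) px
  c1 = (515.871755, 401.119465) px
  c2 = (559.807926, 224.503429) px
  c3 = (424.284791, 154.288733) px
Planar DLT: solve 8×8 A·h = b for H (H[2,2]=1):
  H  [+310.30098 +97.83483 +469.95098]
  H  [+197.41940 +927.74968 +277.36104]
  H  [-0.55929 +0.53378 +1.00000]
B = K⁻¹H; ‖b₁‖=1.198248, ‖b₂‖=1.198248; λ = 2/(‖b₁‖+‖b₂‖) = 0.834551, sign → tz>0 ⇒ λ=+0.834551
r₁ = λ·B[:,0] = (+0.80887,+0.35760,-0.46675); r₂ = λ·B[:,1] = (-0.13428,+0.88517,+0.44547)
r₃ = r₁×r₂ = (+0.57246,-0.29765,+0.76400); SVD([r₁ r₂ r₃]) → R = UVᵀ:
  R  [+0.80887 -0.13428 +0.57246]
  R  [+0.35760 +0.88517 -0.29765]
  R  [-0.46675 +0.44547 +0.76400]
t = (+0.21244, +0.05325, +0.83455) m
tr R = 2.458037; θ = arccos((tr R − 1)/2) = 0.753909 rad = 43.196°
axis k = ((R−Rᵀ)₃₂, (R−Rᵀ)₁₃, (R−Rᵀ)₂₁) / (2 sinθ) = (+0.542826, +0.759107, +0.359298)
rvec = θ·k = (+0.409242, +0.572298, +0.270878)

rvec=(0.4092, 0.5723, 0.2709) tvec=(0.2124, 0.0532, 0.8346)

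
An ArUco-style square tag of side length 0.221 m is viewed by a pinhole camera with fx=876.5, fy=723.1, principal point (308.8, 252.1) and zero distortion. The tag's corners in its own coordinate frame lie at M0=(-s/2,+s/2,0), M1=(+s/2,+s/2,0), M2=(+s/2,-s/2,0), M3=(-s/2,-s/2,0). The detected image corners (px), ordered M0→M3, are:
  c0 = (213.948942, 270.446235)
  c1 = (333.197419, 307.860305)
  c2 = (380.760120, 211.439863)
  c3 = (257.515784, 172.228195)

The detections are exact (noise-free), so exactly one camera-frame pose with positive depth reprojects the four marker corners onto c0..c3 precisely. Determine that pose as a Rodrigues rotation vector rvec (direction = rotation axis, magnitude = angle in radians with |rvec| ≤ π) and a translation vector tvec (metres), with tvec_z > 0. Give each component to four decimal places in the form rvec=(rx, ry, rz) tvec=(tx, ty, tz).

Intrinsics K: fx=876.5, fy=723.1, cx=308.8, cy=252.1
Marker side s = 0.221 m; corners in marker frame (Z=0):
  M0 = (-0.1105, +0.1105, 0)
  M1 = (+0.1105, +0.1105, 0)
  M2 = (+0.1105, -0.1105, 0)
  M3 = (-0.1105, -0.1105, 0)
Detected image corners:
  c0 = (213.948942, 270.446235) px
  c1 = (333.197419, 307.860305) px
  c2 = (380.760120, 211.439863) px
  c3 = (257.515784, 172.228195) px
Planar DLT: solve 8×8 A·h = b for H (H[2,2]=1):
  H  [+554.89020 -159.59016 +296.10480]
  H  [+178.50141 +478.17051 +241.38512]
  H  [+0.02167 +0.15727 +1.00000]
B = K⁻¹H; ‖b₁‖=0.670009, ‖b₂‖=0.670009; λ = 2/(‖b₁‖+‖b₂‖) = 1.492517, sign → tz>0 ⇒ λ=+1.492517
r₁ = λ·B[:,0] = (+0.93348,+0.35716,+0.03234); r₂ = λ·B[:,1] = (-0.35445,+0.90514,+0.23472)
r₃ = r₁×r₂ = (+0.05456,-0.23057,+0.97152); SVD([r₁ r₂ r₃]) → R = UVᵀ:
  R  [+0.93348 -0.35445 +0.05456]
  R  [+0.35716 +0.90514 -0.23057]
  R  [+0.03234 +0.23472 +0.97152]
t = (-0.02162, -0.02212, +1.49252) m
tr R = 2.810143; θ = arccos((tr R − 1)/2) = 0.439249 rad = 25.167°
axis k = ((R−Rᵀ)₃₂, (R−Rᵀ)₁₃, (R−Rᵀ)₂₁) / (2 sinθ) = (+0.547073, +0.026133, +0.836677)
rvec = θ·k = (+0.240301, +0.011479, +0.367510)

rvec=(0.2403, 0.0115, 0.3675) tvec=(-0.0216, -0.0221, 1.4925)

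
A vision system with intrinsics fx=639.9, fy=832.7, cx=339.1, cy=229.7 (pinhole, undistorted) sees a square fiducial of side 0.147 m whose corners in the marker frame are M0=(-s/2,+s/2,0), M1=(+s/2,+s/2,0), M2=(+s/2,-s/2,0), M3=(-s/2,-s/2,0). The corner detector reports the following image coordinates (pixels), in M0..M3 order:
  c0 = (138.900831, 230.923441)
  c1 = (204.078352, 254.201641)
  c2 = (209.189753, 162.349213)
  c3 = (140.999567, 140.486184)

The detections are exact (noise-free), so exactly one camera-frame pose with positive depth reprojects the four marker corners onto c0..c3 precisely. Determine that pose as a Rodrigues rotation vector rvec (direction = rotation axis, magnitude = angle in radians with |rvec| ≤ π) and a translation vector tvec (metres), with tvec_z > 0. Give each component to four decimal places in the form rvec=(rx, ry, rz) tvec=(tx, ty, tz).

Intrinsics K: fx=639.9, fy=832.7, cx=339.1, cy=229.7
Marker side s = 0.147 m; corners in marker frame (Z=0):
  M0 = (-0.0735, +0.0735, 0)
  M1 = (+0.0735, +0.0735, 0)
  M2 = (+0.0735, -0.0735, 0)
  M3 = (-0.0735, -0.0735, 0)
Detected image corners:
  c0 = (138.900831, 230.923441) px
  c1 = (204.078352, 254.201641) px
  c2 = (209.189753, 162.349213) px
  c3 = (140.999567, 140.486184) px
Planar DLT: solve 8×8 A·h = b for H (H[2,2]=1):
  H  [+422.33112 +27.18957 +172.81322]
  H  [+118.32079 +678.60176 +197.83834]
  H  [-0.17933 +0.29764 +1.00000]
B = K⁻¹H; ‖b₁‖=0.799325, ‖b₂‖=0.799325; λ = 2/(‖b₁‖+‖b₂‖) = 1.251056, sign → tz>0 ⇒ λ=+1.251056
r₁ = λ·B[:,0] = (+0.94458,+0.23965,-0.22435); r₂ = λ·B[:,1] = (-0.14417,+0.91682,+0.37237)
r₃ = r₁×r₂ = (+0.29493,-0.31938,+0.90056); SVD([r₁ r₂ r₃]) → R = UVᵀ:
  R  [+0.94458 -0.14417 +0.29493]
  R  [+0.23965 +0.91682 -0.31938]
  R  [-0.22435 +0.37237 +0.90056]
t = (-0.32510, -0.04787, +1.25106) m
tr R = 2.761963; θ = arccos((tr R − 1)/2) = 0.492864 rad = 28.239°
axis k = ((R−Rᵀ)₃₂, (R−Rᵀ)₁₃, (R−Rᵀ)₂₁) / (2 sinθ) = (+0.731003, +0.548746, +0.405602)
rvec = θ·k = (+0.360285, +0.270457, +0.199906)

rvec=(0.3603, 0.2705, 0.1999) tvec=(-0.3251, -0.0479, 1.2511)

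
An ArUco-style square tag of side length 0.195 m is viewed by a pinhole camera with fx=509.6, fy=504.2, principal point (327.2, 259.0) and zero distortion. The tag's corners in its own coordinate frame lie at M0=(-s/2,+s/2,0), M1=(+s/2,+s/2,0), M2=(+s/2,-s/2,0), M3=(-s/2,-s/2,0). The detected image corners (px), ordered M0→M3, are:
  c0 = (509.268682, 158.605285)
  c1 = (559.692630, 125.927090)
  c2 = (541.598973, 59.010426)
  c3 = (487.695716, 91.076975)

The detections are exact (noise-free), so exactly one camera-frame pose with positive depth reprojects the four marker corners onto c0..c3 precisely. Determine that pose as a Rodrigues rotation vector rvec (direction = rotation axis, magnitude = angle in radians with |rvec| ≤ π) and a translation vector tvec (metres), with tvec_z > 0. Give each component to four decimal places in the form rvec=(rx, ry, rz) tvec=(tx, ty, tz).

Intrinsics K: fx=509.6, fy=504.2, cx=327.2, cy=259.0
Marker side s = 0.195 m; corners in marker frame (Z=0):
  M0 = (-0.0975, +0.0975, 0)
  M1 = (+0.0975, +0.0975, 0)
  M2 = (+0.0975, -0.0975, 0)
  M3 = (-0.0975, -0.0975, 0)
Detected image corners:
  c0 = (509.268682, 158.605285) px
  c1 = (559.692630, 125.927090) px
  c2 = (541.598973, 59.010426) px
  c3 = (487.695716, 91.076975) px
Planar DLT: solve 8×8 A·h = b for H (H[2,2]=1):
  H  [+360.99015 +245.34677 +525.28339]
  H  [-146.64089 +374.48775 +109.27129]
  H  [+0.17867 +0.27412 +1.00000]
B = K⁻¹H; ‖b₁‖=0.728528, ‖b₂‖=0.728528; λ = 2/(‖b₁‖+‖b₂‖) = 1.372631, sign → tz>0 ⇒ λ=+1.372631
r₁ = λ·B[:,0] = (+0.81488,-0.52519,+0.24525); r₂ = λ·B[:,1] = (+0.41926,+0.82622,+0.37626)
r₃ = r₁×r₂ = (-0.40024,-0.20379,+0.89347); SVD([r₁ r₂ r₃]) → R = UVᵀ:
  R  [+0.81488 +0.41926 -0.40024]
  R  [-0.52519 +0.82622 -0.20379]
  R  [+0.24525 +0.37626 +0.89347]
t = (+0.53355, -0.40762, +1.37263) m
tr R = 2.534565; θ = arccos((tr R − 1)/2) = 0.696203 rad = 39.889°
axis k = ((R−Rᵀ)₃₂, (R−Rᵀ)₁₃, (R−Rᵀ)₂₁) / (2 sinθ) = (+0.452240, -0.503255, -0.736351)
rvec = θ·k = (+0.314851, -0.350368, -0.512650)

rvec=(0.3149, -0.3504, -0.5127) tvec=(0.5335, -0.4076, 1.3726)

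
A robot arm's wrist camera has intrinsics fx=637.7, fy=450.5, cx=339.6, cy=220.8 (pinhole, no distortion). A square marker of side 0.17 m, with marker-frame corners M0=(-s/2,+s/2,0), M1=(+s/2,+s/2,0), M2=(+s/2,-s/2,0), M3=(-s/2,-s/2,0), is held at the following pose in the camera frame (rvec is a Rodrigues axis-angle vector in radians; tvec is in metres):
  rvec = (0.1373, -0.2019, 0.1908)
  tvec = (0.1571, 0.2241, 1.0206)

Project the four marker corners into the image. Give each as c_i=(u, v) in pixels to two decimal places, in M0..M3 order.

c0=(376.27, 350.72) c1=(474.46, 358.97) c2=(498.28, 289.21) c3=(399.01, 278.27)

Intrinsics K: fx=637.7, fy=450.5, cx=339.6, cy=220.8
Marker side s = 0.17 m; corners in marker frame (Z=0):
  M0 = (-0.0850, +0.0850, 0)
  M1 = (+0.0850, +0.0850, 0)
  M2 = (+0.0850, -0.0850, 0)
  M3 = (-0.0850, -0.0850, 0)
rvec = (0.1373, -0.2019, 0.1908), |rvec| = θ = 0.30987 rad = 17.754°
Rodrigues: sinθ=0.30494, 1−cosθ=0.04763; R = I + sinθ·[k]× + (1−cosθ)·[k]×²:
    [+0.96172 -0.20151 -0.18569]
    [+0.17401 +0.97259 -0.15422]
    [+0.21168 +0.11601 +0.97043]
t = (0.1571, 0.2241, 1.0206) m
M0: Pc = R·M0+t = (+0.05823, +0.29198, +1.01247); u = 637.7·(+0.05823)/1.01247 + 339.6 = 376.2729, v = 450.5·(+0.29198)/1.01247 + 220.8 = 350.7169
M1: Pc = R·M1+t = (+0.22172, +0.32156, +1.04845); u = 637.7·(+0.22172)/1.04845 + 339.6 = 474.4554, v = 450.5·(+0.32156)/1.04845 + 220.8 = 358.9687
M2: Pc = R·M2+t = (+0.25597, +0.15622, +1.02873); u = 637.7·(+0.25597)/1.02873 + 339.6 = 498.2761, v = 450.5·(+0.15622)/1.02873 + 220.8 = 289.2118
M3: Pc = R·M3+t = (+0.09248, +0.12664, +0.99275); u = 637.7·(+0.09248)/0.99275 + 339.6 = 399.0066, v = 450.5·(+0.12664)/0.99275 + 220.8 = 278.2675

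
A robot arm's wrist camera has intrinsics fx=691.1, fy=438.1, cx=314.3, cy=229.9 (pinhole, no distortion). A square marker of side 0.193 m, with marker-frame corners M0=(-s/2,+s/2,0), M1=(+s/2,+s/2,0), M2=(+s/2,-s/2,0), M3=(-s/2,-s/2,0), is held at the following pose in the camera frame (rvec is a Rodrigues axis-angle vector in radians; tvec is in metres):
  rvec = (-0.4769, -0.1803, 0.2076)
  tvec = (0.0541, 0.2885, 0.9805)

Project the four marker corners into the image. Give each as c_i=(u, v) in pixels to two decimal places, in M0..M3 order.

c0=(274.00, 395.62) c1=(410.68, 412.82) c2=(422.20, 326.06) c3=(298.05, 308.37)

Intrinsics K: fx=691.1, fy=438.1, cx=314.3, cy=229.9
Marker side s = 0.193 m; corners in marker frame (Z=0):
  M0 = (-0.0965, +0.0965, 0)
  M1 = (+0.0965, +0.0965, 0)
  M2 = (+0.0965, -0.0965, 0)
  M3 = (-0.0965, -0.0965, 0)
rvec = (-0.4769, -0.1803, 0.2076), |rvec| = θ = 0.55049 rad = 31.541°
Rodrigues: sinθ=0.52311, 1−cosθ=0.14773; R = I + sinθ·[k]× + (1−cosθ)·[k]×²:
    [+0.96314 -0.15535 -0.21960]
    [+0.23919 +0.86812 +0.43493]
    [+0.12307 -0.47142 +0.87328]
t = (0.0541, 0.2885, 0.9805) m
M0: Pc = R·M0+t = (-0.05383, +0.34919, +0.92313); u = 691.1·(-0.05383)/0.92313 + 314.3 = 273.9966, v = 438.1·(+0.34919)/0.92313 + 229.9 = 395.6193
M1: Pc = R·M1+t = (+0.13205, +0.39536, +0.94688); u = 691.1·(+0.13205)/0.94688 + 314.3 = 410.6801, v = 438.1·(+0.39536)/0.94688 + 229.9 = 412.8212
M2: Pc = R·M2+t = (+0.16203, +0.22781, +1.03787); u = 691.1·(+0.16203)/1.03787 + 314.3 = 422.1965, v = 438.1·(+0.22781)/1.03787 + 229.9 = 326.0615
M3: Pc = R·M3+t = (-0.02385, +0.18164, +1.01412); u = 691.1·(-0.02385)/1.01412 + 314.3 = 298.0457, v = 438.1·(+0.18164)/1.01412 + 229.9 = 308.3709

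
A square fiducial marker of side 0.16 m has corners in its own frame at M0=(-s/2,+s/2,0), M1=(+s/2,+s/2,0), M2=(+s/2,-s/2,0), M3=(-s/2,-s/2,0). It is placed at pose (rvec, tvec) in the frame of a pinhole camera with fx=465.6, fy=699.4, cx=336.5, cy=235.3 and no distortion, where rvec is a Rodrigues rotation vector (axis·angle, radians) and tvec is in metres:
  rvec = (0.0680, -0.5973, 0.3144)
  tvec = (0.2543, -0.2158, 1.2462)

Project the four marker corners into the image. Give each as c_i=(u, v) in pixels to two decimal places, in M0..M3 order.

c0=(401.35, 141.10) c1=(441.95, 171.23) c2=(459.47, 89.24) c3=(420.33, 53.08)

Intrinsics K: fx=465.6, fy=699.4, cx=336.5, cy=235.3
Marker side s = 0.16 m; corners in marker frame (Z=0):
  M0 = (-0.0800, +0.0800, 0)
  M1 = (+0.0800, +0.0800, 0)
  M2 = (+0.0800, -0.0800, 0)
  M3 = (-0.0800, -0.0800, 0)
rvec = (0.0680, -0.5973, 0.3144), |rvec| = θ = 0.67841 rad = 38.870°
Rodrigues: sinθ=0.62756, 1−cosθ=0.22143; R = I + sinθ·[k]× + (1−cosθ)·[k]×²:
    [+0.78080 -0.31037 -0.54224]
    [+0.27129 +0.95022 -0.15325]
    [+0.56281 -0.02745 +0.82613]
t = (0.2543, -0.2158, 1.2462) m
M0: Pc = R·M0+t = (+0.16701, -0.16149, +1.19898); u = 465.6·(+0.16701)/1.19898 + 336.5 = 401.3536, v = 699.4·(-0.16149)/1.19898 + 235.3 = 141.1006
M1: Pc = R·M1+t = (+0.29193, -0.11808, +1.28903); u = 465.6·(+0.29193)/1.28903 + 336.5 = 441.9471, v = 699.4·(-0.11808)/1.28903 + 235.3 = 171.2327
M2: Pc = R·M2+t = (+0.34159, -0.27011, +1.29342); u = 465.6·(+0.34159)/1.29342 + 336.5 = 459.4654, v = 699.4·(-0.27011)/1.29342 + 235.3 = 89.2394
M3: Pc = R·M3+t = (+0.21667, -0.31352, +1.20337); u = 465.6·(+0.21667)/1.20337 + 336.5 = 420.3310, v = 699.4·(-0.31352)/1.20337 + 235.3 = 53.0815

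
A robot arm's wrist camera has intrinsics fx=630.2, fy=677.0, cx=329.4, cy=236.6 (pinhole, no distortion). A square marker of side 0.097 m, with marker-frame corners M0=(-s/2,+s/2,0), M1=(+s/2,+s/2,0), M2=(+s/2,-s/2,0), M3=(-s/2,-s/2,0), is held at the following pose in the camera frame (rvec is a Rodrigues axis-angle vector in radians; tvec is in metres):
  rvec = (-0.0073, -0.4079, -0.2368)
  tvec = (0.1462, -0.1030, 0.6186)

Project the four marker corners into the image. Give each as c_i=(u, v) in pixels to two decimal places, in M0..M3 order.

Intrinsics K: fx=630.2, fy=677.0, cx=329.4, cy=236.6
Marker side s = 0.097 m; corners in marker frame (Z=0):
  M0 = (-0.0485, +0.0485, 0)
  M1 = (+0.0485, +0.0485, 0)
  M2 = (+0.0485, -0.0485, 0)
  M3 = (-0.0485, -0.0485, 0)
rvec = (-0.0073, -0.4079, -0.2368), |rvec| = θ = 0.47171 rad = 27.027°
Rodrigues: sinθ=0.45441, 1−cosθ=0.10921; R = I + sinθ·[k]× + (1−cosθ)·[k]×²:
    [+0.89082 +0.22958 -0.39209]
    [-0.22665 +0.97245 +0.05444]
    [+0.39379 +0.04037 +0.91831]
t = (0.1462, -0.1030, 0.6186) m
M0: Pc = R·M0+t = (+0.11413, -0.04484, +0.60146); u = 630.2·(+0.11413)/0.60146 + 329.4 = 448.9834, v = 677.0·(-0.04484)/0.60146 + 236.6 = 186.1246
M1: Pc = R·M1+t = (+0.20054, -0.06683, +0.63966); u = 630.2·(+0.20054)/0.63966 + 329.4 = 526.9744, v = 677.0·(-0.06683)/0.63966 + 236.6 = 165.8698
M2: Pc = R·M2+t = (+0.17827, -0.16116, +0.63574); u = 630.2·(+0.17827)/0.63574 + 329.4 = 506.1166, v = 677.0·(-0.16116)/0.63574 + 236.6 = 64.9843
M3: Pc = R·M3+t = (+0.09186, -0.13917, +0.59754); u = 630.2·(+0.09186)/0.59754 + 329.4 = 426.2812, v = 677.0·(-0.13917)/0.59754 + 236.6 = 78.9228

c0=(448.98, 186.12) c1=(526.97, 165.87) c2=(506.12, 64.98) c3=(426.28, 78.92)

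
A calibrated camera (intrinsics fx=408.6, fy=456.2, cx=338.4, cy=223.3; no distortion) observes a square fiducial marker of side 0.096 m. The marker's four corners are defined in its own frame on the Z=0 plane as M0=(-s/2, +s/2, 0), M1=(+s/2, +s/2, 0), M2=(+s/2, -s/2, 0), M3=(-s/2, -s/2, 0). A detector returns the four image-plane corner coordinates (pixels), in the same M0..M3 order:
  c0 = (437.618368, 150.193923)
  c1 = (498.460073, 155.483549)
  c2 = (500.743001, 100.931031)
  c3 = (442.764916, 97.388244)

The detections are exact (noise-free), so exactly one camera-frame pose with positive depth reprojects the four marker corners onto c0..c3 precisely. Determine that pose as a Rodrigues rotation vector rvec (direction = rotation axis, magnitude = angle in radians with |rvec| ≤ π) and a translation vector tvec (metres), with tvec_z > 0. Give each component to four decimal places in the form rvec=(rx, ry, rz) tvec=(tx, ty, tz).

rvec=(-0.3833, 0.1806, 0.1512) tvec=(0.2201, -0.1473, 0.6858)

Intrinsics K: fx=408.6, fy=456.2, cx=338.4, cy=223.3
Marker side s = 0.096 m; corners in marker frame (Z=0):
  M0 = (-0.0480, +0.0480, 0)
  M1 = (+0.0480, +0.0480, 0)
  M2 = (+0.0480, -0.0480, 0)
  M3 = (-0.0480, -0.0480, 0)
Detected image corners:
  c0 = (437.618368, 150.193923) px
  c1 = (498.460073, 155.483549) px
  c2 = (500.743001, 100.931031) px
  c3 = (442.764916, 97.388244) px
Planar DLT: solve 8×8 A·h = b for H (H[2,2]=1):
  H  [+479.32010 -283.54096 +469.52074]
  H  [+8.46003 +493.43127 +125.29709]
  H  [-0.29615 -0.52061 +1.00000]
B = K⁻¹H; ‖b₁‖=1.458134, ‖b₂‖=1.458134; λ = 2/(‖b₁‖+‖b₂‖) = 0.685808, sign → tz>0 ⇒ λ=+0.685808
r₁ = λ·B[:,0] = (+0.97272,+0.11213,-0.20310); r₂ = λ·B[:,1] = (-0.18021,+0.91654,-0.35704)
r₃ = r₁×r₂ = (+0.14612,+0.38390,+0.91174); SVD([r₁ r₂ r₃]) → R = UVᵀ:
  R  [+0.97272 -0.18021 +0.14612]
  R  [+0.11213 +0.91654 +0.38390]
  R  [-0.20310 -0.35704 +0.91174]
t = (+0.22008, -0.14733, +0.68581) m
tr R = 2.800998; θ = arccos((tr R − 1)/2) = 0.449881 rad = 25.776°
axis k = ((R−Rᵀ)₃₂, (R−Rᵀ)₁₃, (R−Rᵀ)₂₁) / (2 sinθ) = (-0.851932, +0.401532, +0.336131)
rvec = θ·k = (-0.383267, +0.180642, +0.151219)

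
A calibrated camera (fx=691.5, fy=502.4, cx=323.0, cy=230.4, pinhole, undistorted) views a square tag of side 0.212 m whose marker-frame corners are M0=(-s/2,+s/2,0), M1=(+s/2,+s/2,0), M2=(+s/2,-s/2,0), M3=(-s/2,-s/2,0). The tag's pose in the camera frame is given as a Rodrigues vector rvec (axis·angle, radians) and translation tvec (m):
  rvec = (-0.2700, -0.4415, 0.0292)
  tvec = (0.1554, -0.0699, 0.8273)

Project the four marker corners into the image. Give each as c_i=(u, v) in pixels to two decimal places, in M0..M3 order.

c0=(380.49, 245.80) c1=(531.59, 255.06) c2=(513.65, 139.41) c3=(371.03, 118.14)

Intrinsics K: fx=691.5, fy=502.4, cx=323.0, cy=230.4
Marker side s = 0.212 m; corners in marker frame (Z=0):
  M0 = (-0.1060, +0.1060, 0)
  M1 = (+0.1060, +0.1060, 0)
  M2 = (+0.1060, -0.1060, 0)
  M3 = (-0.1060, -0.1060, 0)
rvec = (-0.2700, -0.4415, 0.0292), |rvec| = θ = 0.51834 rad = 29.699°
Rodrigues: sinθ=0.49544, 1−cosθ=0.13136; R = I + sinθ·[k]× + (1−cosθ)·[k]×²:
    [+0.90428 +0.03037 -0.42585]
    [+0.08619 +0.96394 +0.25177]
    [+0.41814 -0.26437 +0.86906]
t = (0.1554, -0.0699, 0.8273) m
M0: Pc = R·M0+t = (+0.06277, +0.02314, +0.75495); u = 691.5·(+0.06277)/0.75495 + 323.0 = 380.4897, v = 502.4·(+0.02314)/0.75495 + 230.4 = 245.8002
M1: Pc = R·M1+t = (+0.25447, +0.04141, +0.84360); u = 691.5·(+0.25447)/0.84360 + 323.0 = 531.5924, v = 502.4·(+0.04141)/0.84360 + 230.4 = 255.0638
M2: Pc = R·M2+t = (+0.24803, -0.16294, +0.89965); u = 691.5·(+0.24803)/0.89965 + 323.0 = 513.6484, v = 502.4·(-0.16294)/0.89965 + 230.4 = 139.4066
M3: Pc = R·M3+t = (+0.05633, -0.18121, +0.81100); u = 691.5·(+0.05633)/0.81100 + 323.0 = 371.0269, v = 502.4·(-0.18121)/0.81100 + 230.4 = 118.1413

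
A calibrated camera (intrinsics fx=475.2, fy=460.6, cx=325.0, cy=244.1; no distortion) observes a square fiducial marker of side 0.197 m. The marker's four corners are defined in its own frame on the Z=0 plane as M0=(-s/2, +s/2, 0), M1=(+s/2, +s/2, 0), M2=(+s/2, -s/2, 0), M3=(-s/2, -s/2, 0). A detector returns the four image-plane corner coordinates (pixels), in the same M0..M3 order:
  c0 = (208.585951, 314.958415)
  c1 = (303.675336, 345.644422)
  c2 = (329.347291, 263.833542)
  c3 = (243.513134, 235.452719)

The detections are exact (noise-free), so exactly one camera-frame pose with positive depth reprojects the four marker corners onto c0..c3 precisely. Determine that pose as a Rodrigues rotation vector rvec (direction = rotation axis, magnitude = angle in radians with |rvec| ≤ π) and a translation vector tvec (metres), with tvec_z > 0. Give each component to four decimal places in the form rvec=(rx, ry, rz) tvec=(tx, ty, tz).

rvec=(-0.5109, -0.1245, 0.3123) tvec=(-0.1094, 0.0940, 0.9853)

Intrinsics K: fx=475.2, fy=460.6, cx=325.0, cy=244.1
Marker side s = 0.197 m; corners in marker frame (Z=0):
  M0 = (-0.0985, +0.0985, 0)
  M1 = (+0.0985, +0.0985, 0)
  M2 = (+0.0985, -0.0985, 0)
  M3 = (-0.0985, -0.0985, 0)
Detected image corners:
  c0 = (208.585951, 314.958415) px
  c1 = (303.675336, 345.644422) px
  c2 = (329.347291, 263.833542) px
  c3 = (243.513134, 235.452719) px
Planar DLT: solve 8×8 A·h = b for H (H[2,2]=1):
  H  [+468.92114 -290.95092 +272.21428]
  H  [+161.26982 +262.76108 +288.02107]
  H  [+0.04016 -0.50589 +1.00000]
B = K⁻¹H; ‖b₁‖=1.014913, ‖b₂‖=1.014913; λ = 2/(‖b₁‖+‖b₂‖) = 0.985307, sign → tz>0 ⇒ λ=+0.985307
r₁ = λ·B[:,0] = (+0.94522,+0.32401,+0.03957); r₂ = λ·B[:,1] = (-0.26237,+0.82626,-0.49846)
r₃ = r₁×r₂ = (-0.19420,+0.46077,+0.86601); SVD([r₁ r₂ r₃]) → R = UVᵀ:
  R  [+0.94522 -0.26237 -0.19420]
  R  [+0.32401 +0.82626 +0.46077]
  R  [+0.03957 -0.49846 +0.86601]
t = (-0.10945, +0.09396, +0.98531) m
tr R = 2.637491; θ = arccos((tr R − 1)/2) = 0.611574 rad = 35.041°
axis k = ((R−Rᵀ)₃₂, (R−Rᵀ)₁₃, (R−Rᵀ)₂₁) / (2 sinθ) = (-0.835342, -0.203581, +0.510645)
rvec = θ·k = (-0.510873, -0.124505, +0.312297)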